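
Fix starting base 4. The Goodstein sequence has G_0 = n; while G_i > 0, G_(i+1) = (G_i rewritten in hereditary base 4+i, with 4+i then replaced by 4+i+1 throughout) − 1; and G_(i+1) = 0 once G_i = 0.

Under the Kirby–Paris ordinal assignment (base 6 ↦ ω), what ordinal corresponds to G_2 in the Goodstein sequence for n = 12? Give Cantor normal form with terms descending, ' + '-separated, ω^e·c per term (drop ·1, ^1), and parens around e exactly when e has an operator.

(0) 12|_4 = 3·4 ↦ 3·5|_5 = 15 ⇒ 14
(1) 14|_5 = 2·5 + 4 ↦ 2·6 + 4|_6 = 16 ⇒ 15

ω·2 + 3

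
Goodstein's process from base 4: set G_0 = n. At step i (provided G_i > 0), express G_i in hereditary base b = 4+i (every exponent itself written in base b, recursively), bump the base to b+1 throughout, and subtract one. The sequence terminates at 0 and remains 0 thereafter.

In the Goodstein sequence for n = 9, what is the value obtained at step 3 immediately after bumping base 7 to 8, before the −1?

i=0: 9 = 2·4 + 1 (b=4); 4→5: 2·5 + 1 = 11; 11−1 = 10
i=1: 10 = 2·5 (b=5); 5→6: 2·6 = 12; 12−1 = 11
i=2: 11 = 6 + 5 (b=6); 6→7: 7 + 5 = 12; 12−1 = 11
i=3: 11 = 7 + 4 (b=7); 7→8: 8 + 4 = 12; 12−1 = 11

12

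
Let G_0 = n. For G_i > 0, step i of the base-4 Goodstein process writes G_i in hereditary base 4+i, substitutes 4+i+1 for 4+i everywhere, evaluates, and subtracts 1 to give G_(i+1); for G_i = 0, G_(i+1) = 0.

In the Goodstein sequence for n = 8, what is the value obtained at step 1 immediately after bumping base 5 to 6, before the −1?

(0) 8|_4 = 2·4 ↦ 2·5|_5 = 10 ⇒ 9
(1) 9|_5 = 5 + 4 ↦ 6 + 4|_6 = 10 ⇒ 9

10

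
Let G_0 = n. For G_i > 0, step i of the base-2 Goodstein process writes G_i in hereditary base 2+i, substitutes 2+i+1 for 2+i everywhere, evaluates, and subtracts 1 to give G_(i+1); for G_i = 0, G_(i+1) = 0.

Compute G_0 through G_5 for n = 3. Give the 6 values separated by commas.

3, 3, 3, 2, 1, 0

G_0=3  [base 2] 2 + 1  →[2↦3]→  3 + 1 = 4  −1 ⇒ G_1=3
G_1=3  [base 3] 3  →[3↦4]→  4 = 4  −1 ⇒ G_2=3
G_2=3  [base 4] 3  →[4↦5]→  3 = 3  −1 ⇒ G_3=2
G_3=2  [base 5] 2  →[5↦6]→  2 = 2  −1 ⇒ G_4=1
G_4=1  [base 6] 1  →[6↦7]→  1 = 1  −1 ⇒ G_5=0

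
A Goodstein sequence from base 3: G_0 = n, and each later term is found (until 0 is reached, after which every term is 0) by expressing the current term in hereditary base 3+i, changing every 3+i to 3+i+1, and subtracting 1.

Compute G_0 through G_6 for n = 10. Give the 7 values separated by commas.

10, 16, 24, 27, 30, 33, 36

base 3: 10 = 3^2 + 1; at 4: 4^2 + 1 = 17; next = 16
base 4: 16 = 4^2; at 5: 5^2 = 25; next = 24
base 5: 24 = 4·5 + 4; at 6: 4·6 + 4 = 28; next = 27
base 6: 27 = 4·6 + 3; at 7: 4·7 + 3 = 31; next = 30
base 7: 30 = 4·7 + 2; at 8: 4·8 + 2 = 34; next = 33
base 8: 33 = 4·8 + 1; at 9: 4·9 + 1 = 37; next = 36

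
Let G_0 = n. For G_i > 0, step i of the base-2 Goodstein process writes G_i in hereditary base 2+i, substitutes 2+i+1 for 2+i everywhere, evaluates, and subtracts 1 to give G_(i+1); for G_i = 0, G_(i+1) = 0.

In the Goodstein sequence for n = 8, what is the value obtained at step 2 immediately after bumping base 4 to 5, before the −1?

8 —HB2→ 2^(2 + 1) —bump→ 3^(3 + 1) = 81 —(−1)→ 80
80 —HB3→ 2·3^3 + 2·3^2 + 2·3 + 2 —bump→ 2·4^4 + 2·4^2 + 2·4 + 2 = 554 —(−1)→ 553
553 —HB4→ 2·4^4 + 2·4^2 + 2·4 + 1 —bump→ 2·5^5 + 2·5^2 + 2·5 + 1 = 6311 —(−1)→ 6310

6311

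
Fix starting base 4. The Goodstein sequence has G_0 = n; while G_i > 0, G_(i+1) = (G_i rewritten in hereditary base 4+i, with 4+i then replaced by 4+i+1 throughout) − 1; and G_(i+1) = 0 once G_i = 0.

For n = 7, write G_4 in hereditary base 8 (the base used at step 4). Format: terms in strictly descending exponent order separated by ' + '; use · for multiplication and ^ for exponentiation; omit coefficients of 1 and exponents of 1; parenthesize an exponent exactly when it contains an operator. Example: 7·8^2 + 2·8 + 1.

base 4: 7 = 4 + 3; at 5: 5 + 3 = 8; next = 7
base 5: 7 = 5 + 2; at 6: 6 + 2 = 8; next = 7
base 6: 7 = 6 + 1; at 7: 7 + 1 = 8; next = 7
base 7: 7 = 7; at 8: 8 = 8; next = 7

7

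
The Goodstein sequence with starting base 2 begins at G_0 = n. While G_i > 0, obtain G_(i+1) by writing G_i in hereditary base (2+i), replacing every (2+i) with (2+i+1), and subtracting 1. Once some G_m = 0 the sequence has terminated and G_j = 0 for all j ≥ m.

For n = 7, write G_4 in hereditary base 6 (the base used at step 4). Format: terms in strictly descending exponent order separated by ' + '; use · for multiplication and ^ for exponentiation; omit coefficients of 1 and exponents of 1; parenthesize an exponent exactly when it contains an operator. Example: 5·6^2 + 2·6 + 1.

6^6 + 1

base 2: 7 = 2^2 + 2 + 1; at 3: 3^3 + 3 + 1 = 31; next = 30
base 3: 30 = 3^3 + 3; at 4: 4^4 + 4 = 260; next = 259
base 4: 259 = 4^4 + 3; at 5: 5^5 + 3 = 3128; next = 3127
base 5: 3127 = 5^5 + 2; at 6: 6^6 + 2 = 46658; next = 46657
base 6: 46657 = 6^6 + 1; at 7: 7^7 + 1 = 823544; next = 823543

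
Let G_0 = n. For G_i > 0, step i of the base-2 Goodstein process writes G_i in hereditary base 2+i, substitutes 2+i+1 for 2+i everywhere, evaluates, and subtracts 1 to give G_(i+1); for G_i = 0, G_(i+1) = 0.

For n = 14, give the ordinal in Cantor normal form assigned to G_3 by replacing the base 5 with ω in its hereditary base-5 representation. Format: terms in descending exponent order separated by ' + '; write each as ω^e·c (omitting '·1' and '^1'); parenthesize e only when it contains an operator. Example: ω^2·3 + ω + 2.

14 —HB2→ 2^(2 + 1) + 2^2 + 2 —bump→ 3^(3 + 1) + 3^3 + 3 = 111 —(−1)→ 110
110 —HB3→ 3^(3 + 1) + 3^3 + 2 —bump→ 4^(4 + 1) + 4^4 + 2 = 1282 —(−1)→ 1281
1281 —HB4→ 4^(4 + 1) + 4^4 + 1 —bump→ 5^(5 + 1) + 5^5 + 1 = 18751 —(−1)→ 18750
18750 —HB5→ 5^(5 + 1) + 5^5 —bump→ 6^(6 + 1) + 6^6 = 326592 —(−1)→ 326591

ω^(ω + 1) + ω^ω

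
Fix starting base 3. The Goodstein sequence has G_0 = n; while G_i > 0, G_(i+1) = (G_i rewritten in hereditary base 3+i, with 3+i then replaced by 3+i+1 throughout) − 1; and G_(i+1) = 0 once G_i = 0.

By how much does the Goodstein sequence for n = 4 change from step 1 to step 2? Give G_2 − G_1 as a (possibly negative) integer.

0

(0) 4|_3 = 3 + 1 ↦ 4 + 1|_4 = 5 ⇒ 4
(1) 4|_4 = 4 ↦ 5|_5 = 5 ⇒ 4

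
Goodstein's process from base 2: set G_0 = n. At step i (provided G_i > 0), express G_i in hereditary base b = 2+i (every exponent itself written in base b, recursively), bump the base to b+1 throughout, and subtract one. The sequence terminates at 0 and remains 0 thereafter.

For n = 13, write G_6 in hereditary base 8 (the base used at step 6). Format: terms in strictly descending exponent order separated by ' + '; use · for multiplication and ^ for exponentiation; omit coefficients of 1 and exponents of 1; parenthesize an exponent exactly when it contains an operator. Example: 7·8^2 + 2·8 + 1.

step 0: 13 = 2^(2 + 1) + 2^2 + 1; sub 3 for 2: 3^(3 + 1) + 3^3 + 1; = 109; G_1 = 109−1 = 108
step 1: 108 = 3^(3 + 1) + 3^3; sub 4 for 3: 4^(4 + 1) + 4^4; = 1280; G_2 = 1280−1 = 1279
step 2: 1279 = 4^(4 + 1) + 3·4^3 + 3·4^2 + 3·4 + 3; sub 5 for 4: 5^(5 + 1) + 3·5^3 + 3·5^2 + 3·5 + 3; = 16093; G_3 = 16093−1 = 16092
step 3: 16092 = 5^(5 + 1) + 3·5^3 + 3·5^2 + 3·5 + 2; sub 6 for 5: 6^(6 + 1) + 3·6^3 + 3·6^2 + 3·6 + 2; = 280712; G_4 = 280712−1 = 280711
step 4: 280711 = 6^(6 + 1) + 3·6^3 + 3·6^2 + 3·6 + 1; sub 7 for 6: 7^(7 + 1) + 3·7^3 + 3·7^2 + 3·7 + 1; = 5765999; G_5 = 5765999−1 = 5765998
step 5: 5765998 = 7^(7 + 1) + 3·7^3 + 3·7^2 + 3·7; sub 8 for 7: 8^(8 + 1) + 3·8^3 + 3·8^2 + 3·8; = 134219480; G_6 = 134219480−1 = 134219479
step 6: 134219479 = 8^(8 + 1) + 3·8^3 + 3·8^2 + 2·8 + 7; sub 9 for 8: 9^(9 + 1) + 3·9^3 + 3·9^2 + 2·9 + 7; = 3486786856; G_7 = 3486786856−1 = 3486786855

8^(8 + 1) + 3·8^3 + 3·8^2 + 2·8 + 7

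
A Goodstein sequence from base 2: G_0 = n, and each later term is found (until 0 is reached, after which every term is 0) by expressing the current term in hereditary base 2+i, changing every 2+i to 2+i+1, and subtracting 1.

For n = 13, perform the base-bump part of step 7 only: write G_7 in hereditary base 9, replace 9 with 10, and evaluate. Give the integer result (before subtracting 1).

100000003326

G_0 = 13. HB_2(13) = 2^(2 + 1) + 2^2 + 1. Bump = 109. G_1 = 108.
G_1 = 108. HB_3(108) = 3^(3 + 1) + 3^3. Bump = 1280. G_2 = 1279.
G_2 = 1279. HB_4(1279) = 4^(4 + 1) + 3·4^3 + 3·4^2 + 3·4 + 3. Bump = 16093. G_3 = 16092.
G_3 = 16092. HB_5(16092) = 5^(5 + 1) + 3·5^3 + 3·5^2 + 3·5 + 2. Bump = 280712. G_4 = 280711.
G_4 = 280711. HB_6(280711) = 6^(6 + 1) + 3·6^3 + 3·6^2 + 3·6 + 1. Bump = 5765999. G_5 = 5765998.
G_5 = 5765998. HB_7(5765998) = 7^(7 + 1) + 3·7^3 + 3·7^2 + 3·7. Bump = 134219480. G_6 = 134219479.
G_6 = 134219479. HB_8(134219479) = 8^(8 + 1) + 3·8^3 + 3·8^2 + 2·8 + 7. Bump = 3486786856. G_7 = 3486786855.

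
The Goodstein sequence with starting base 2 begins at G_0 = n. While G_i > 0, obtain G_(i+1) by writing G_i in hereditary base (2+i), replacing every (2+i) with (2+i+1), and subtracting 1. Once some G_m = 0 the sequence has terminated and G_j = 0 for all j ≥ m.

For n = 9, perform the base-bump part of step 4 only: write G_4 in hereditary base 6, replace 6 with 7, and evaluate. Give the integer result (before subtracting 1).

2471827

base 2: 9 = 2^(2 + 1) + 1; at 3: 3^(3 + 1) + 1 = 82; next = 81
base 3: 81 = 3^(3 + 1); at 4: 4^(4 + 1) = 1024; next = 1023
base 4: 1023 = 3·4^4 + 3·4^3 + 3·4^2 + 3·4 + 3; at 5: 3·5^5 + 3·5^3 + 3·5^2 + 3·5 + 3 = 9843; next = 9842
base 5: 9842 = 3·5^5 + 3·5^3 + 3·5^2 + 3·5 + 2; at 6: 3·6^6 + 3·6^3 + 3·6^2 + 3·6 + 2 = 140744; next = 140743
base 6: 140743 = 3·6^6 + 3·6^3 + 3·6^2 + 3·6 + 1; at 7: 3·7^7 + 3·7^3 + 3·7^2 + 3·7 + 1 = 2471827; next = 2471826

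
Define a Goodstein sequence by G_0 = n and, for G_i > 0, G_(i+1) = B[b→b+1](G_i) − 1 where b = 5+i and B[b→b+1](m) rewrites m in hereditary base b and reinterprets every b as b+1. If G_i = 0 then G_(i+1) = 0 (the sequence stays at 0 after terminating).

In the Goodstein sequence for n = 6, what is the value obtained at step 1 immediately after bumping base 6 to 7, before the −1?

7

[0] 6 ≡ 5 + 1 (base 5). Lift 6: 7. −1: 6.
[1] 6 ≡ 6 (base 6). Lift 7: 7. −1: 6.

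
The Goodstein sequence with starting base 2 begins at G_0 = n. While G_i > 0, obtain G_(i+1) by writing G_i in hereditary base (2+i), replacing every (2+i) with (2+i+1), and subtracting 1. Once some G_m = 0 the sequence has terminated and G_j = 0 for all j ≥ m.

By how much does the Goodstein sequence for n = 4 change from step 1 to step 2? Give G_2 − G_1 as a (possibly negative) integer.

15

[0] 4 ≡ 2^2 (base 2). Lift 3: 27. −1: 26.
[1] 26 ≡ 2·3^2 + 2·3 + 2 (base 3). Lift 4: 42. −1: 41.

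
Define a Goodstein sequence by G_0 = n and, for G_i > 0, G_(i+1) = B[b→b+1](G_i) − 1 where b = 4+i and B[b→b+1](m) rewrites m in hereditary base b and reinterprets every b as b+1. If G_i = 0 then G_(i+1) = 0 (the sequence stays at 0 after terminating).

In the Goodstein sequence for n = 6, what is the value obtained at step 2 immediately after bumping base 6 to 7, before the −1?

base 4: 6 = 4 + 2; at 5: 5 + 2 = 7; next = 6
base 5: 6 = 5 + 1; at 6: 6 + 1 = 7; next = 6

7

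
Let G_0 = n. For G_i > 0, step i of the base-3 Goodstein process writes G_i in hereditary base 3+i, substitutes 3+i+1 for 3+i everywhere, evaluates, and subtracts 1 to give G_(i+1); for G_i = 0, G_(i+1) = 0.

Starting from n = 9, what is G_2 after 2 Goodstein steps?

17

i=0: 9 = 3^2 (b=3); 3→4: 4^2 = 16; 16−1 = 15
i=1: 15 = 3·4 + 3 (b=4); 4→5: 3·5 + 3 = 18; 18−1 = 17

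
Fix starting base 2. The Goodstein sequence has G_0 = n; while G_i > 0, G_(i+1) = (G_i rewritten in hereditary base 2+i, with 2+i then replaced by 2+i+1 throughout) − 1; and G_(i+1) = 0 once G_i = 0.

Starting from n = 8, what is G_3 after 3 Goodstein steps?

[0] 8 ≡ 2^(2 + 1) (base 2). Lift 3: 81. −1: 80.
[1] 80 ≡ 2·3^3 + 2·3^2 + 2·3 + 2 (base 3). Lift 4: 554. −1: 553.
[2] 553 ≡ 2·4^4 + 2·4^2 + 2·4 + 1 (base 4). Lift 5: 6311. −1: 6310.
[3] 6310 ≡ 2·5^5 + 2·5^2 + 2·5 (base 5). Lift 6: 93396. −1: 93395.

6310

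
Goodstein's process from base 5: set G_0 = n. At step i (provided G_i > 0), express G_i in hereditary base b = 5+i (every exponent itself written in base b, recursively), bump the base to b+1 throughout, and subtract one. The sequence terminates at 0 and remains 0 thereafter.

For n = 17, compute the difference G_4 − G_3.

1

[0] 17 ≡ 3·5 + 2 (base 5). Lift 6: 20. −1: 19.
[1] 19 ≡ 3·6 + 1 (base 6). Lift 7: 22. −1: 21.
[2] 21 ≡ 3·7 (base 7). Lift 8: 24. −1: 23.
[3] 23 ≡ 2·8 + 7 (base 8). Lift 9: 25. −1: 24.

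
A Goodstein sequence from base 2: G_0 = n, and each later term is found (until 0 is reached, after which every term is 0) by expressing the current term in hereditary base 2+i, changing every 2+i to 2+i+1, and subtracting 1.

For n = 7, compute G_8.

77777775

(0) 7|_2 = 2^2 + 2 + 1 ↦ 3^3 + 3 + 1|_3 = 31 ⇒ 30
(1) 30|_3 = 3^3 + 3 ↦ 4^4 + 4|_4 = 260 ⇒ 259
(2) 259|_4 = 4^4 + 3 ↦ 5^5 + 3|_5 = 3128 ⇒ 3127
(3) 3127|_5 = 5^5 + 2 ↦ 6^6 + 2|_6 = 46658 ⇒ 46657
(4) 46657|_6 = 6^6 + 1 ↦ 7^7 + 1|_7 = 823544 ⇒ 823543
(5) 823543|_7 = 7^7 ↦ 8^8|_8 = 16777216 ⇒ 16777215
(6) 16777215|_8 = 7·8^7 + 7·8^6 + 7·8^5 + 7·8^4 + 7·8^3 + 7·8^2 + 7·8 + 7 ↦ 7·9^7 + 7·9^6 + 7·9^5 + 7·9^4 + 7·9^3 + 7·9^2 + 7·9 + 7|_9 = 37665880 ⇒ 37665879
(7) 37665879|_9 = 7·9^7 + 7·9^6 + 7·9^5 + 7·9^4 + 7·9^3 + 7·9^2 + 7·9 + 6 ↦ 7·10^7 + 7·10^6 + 7·10^5 + 7·10^4 + 7·10^3 + 7·10^2 + 7·10 + 6|_10 = 77777776 ⇒ 77777775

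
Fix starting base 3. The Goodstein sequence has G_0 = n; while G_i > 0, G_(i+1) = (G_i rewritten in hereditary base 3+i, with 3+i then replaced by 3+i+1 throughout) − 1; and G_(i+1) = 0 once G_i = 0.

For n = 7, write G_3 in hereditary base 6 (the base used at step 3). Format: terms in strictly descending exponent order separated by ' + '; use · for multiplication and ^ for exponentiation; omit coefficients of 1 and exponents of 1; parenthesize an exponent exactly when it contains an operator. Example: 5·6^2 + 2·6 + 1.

G_0 = 7. HB_3(7) = 2·3 + 1. Bump = 9. G_1 = 8.
G_1 = 8. HB_4(8) = 2·4. Bump = 10. G_2 = 9.
G_2 = 9. HB_5(9) = 5 + 4. Bump = 10. G_3 = 9.
G_3 = 9. HB_6(9) = 6 + 3. Bump = 10. G_4 = 9.

6 + 3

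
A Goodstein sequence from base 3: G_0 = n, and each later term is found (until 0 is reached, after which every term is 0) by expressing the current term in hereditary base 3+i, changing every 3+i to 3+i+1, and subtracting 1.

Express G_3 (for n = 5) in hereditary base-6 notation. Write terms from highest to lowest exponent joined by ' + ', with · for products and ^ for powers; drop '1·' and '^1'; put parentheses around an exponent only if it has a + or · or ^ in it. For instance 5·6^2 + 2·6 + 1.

5

5 —HB3→ 3 + 2 —bump→ 4 + 2 = 6 —(−1)→ 5
5 —HB4→ 4 + 1 —bump→ 5 + 1 = 6 —(−1)→ 5
5 —HB5→ 5 —bump→ 6 = 6 —(−1)→ 5
5 —HB6→ 5 —bump→ 5 = 5 —(−1)→ 4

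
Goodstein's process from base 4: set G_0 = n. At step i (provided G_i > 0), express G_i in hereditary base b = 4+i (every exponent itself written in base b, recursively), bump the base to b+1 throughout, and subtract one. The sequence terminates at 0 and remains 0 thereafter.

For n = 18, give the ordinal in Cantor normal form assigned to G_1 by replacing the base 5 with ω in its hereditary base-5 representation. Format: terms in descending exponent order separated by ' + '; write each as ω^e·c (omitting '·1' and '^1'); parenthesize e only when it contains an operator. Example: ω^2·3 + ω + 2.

(0) 18|_4 = 4^2 + 2 ↦ 5^2 + 2|_5 = 27 ⇒ 26
(1) 26|_5 = 5^2 + 1 ↦ 6^2 + 1|_6 = 37 ⇒ 36

ω^2 + 1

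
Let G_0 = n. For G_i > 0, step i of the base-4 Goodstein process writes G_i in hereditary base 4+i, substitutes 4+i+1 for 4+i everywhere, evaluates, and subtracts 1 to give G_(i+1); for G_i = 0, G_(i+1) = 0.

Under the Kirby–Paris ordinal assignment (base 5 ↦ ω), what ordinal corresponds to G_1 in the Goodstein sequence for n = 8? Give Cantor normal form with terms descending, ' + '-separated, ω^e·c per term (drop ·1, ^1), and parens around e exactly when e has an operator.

ω + 4

i=0: 8 = 2·4 (b=4); 4→5: 2·5 = 10; 10−1 = 9
i=1: 9 = 5 + 4 (b=5); 5→6: 6 + 4 = 10; 10−1 = 9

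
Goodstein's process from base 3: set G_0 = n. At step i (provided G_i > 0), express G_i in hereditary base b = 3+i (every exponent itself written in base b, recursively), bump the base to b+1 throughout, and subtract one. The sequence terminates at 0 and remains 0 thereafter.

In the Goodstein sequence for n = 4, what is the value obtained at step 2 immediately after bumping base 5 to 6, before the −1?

4

[0] 4 ≡ 3 + 1 (base 3). Lift 4: 5. −1: 4.
[1] 4 ≡ 4 (base 4). Lift 5: 5. −1: 4.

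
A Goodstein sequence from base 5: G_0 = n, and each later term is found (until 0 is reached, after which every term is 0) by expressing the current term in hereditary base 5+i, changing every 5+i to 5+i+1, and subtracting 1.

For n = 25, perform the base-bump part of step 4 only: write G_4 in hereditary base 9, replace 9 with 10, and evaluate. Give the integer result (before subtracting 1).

G_0=25  [base 5] 5^2  →[5↦6]→  6^2 = 36  −1 ⇒ G_1=35
G_1=35  [base 6] 5·6 + 5  →[6↦7]→  5·7 + 5 = 40  −1 ⇒ G_2=39
G_2=39  [base 7] 5·7 + 4  →[7↦8]→  5·8 + 4 = 44  −1 ⇒ G_3=43
G_3=43  [base 8] 5·8 + 3  →[8↦9]→  5·9 + 3 = 48  −1 ⇒ G_4=47
G_4=47  [base 9] 5·9 + 2  →[9↦10]→  5·10 + 2 = 52  −1 ⇒ G_5=51

52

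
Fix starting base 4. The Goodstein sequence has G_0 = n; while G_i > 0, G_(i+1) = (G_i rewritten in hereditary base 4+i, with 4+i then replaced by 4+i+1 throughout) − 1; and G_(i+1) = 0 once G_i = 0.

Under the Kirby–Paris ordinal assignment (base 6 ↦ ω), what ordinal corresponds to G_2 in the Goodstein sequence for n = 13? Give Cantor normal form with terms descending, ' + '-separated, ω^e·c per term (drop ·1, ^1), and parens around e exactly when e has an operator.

ω·2 + 5

G_0 = 13. HB_4(13) = 3·4 + 1. Bump = 16. G_1 = 15.
G_1 = 15. HB_5(15) = 3·5. Bump = 18. G_2 = 17.
G_2 = 17. HB_6(17) = 2·6 + 5. Bump = 19. G_3 = 18.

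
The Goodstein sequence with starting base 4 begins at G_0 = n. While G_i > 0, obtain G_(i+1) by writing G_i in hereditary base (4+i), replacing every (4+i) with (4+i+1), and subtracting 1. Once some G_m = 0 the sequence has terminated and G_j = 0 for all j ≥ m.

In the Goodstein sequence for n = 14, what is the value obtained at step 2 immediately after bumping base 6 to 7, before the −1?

(0) 14|_4 = 3·4 + 2 ↦ 3·5 + 2|_5 = 17 ⇒ 16
(1) 16|_5 = 3·5 + 1 ↦ 3·6 + 1|_6 = 19 ⇒ 18
(2) 18|_6 = 3·6 ↦ 3·7|_7 = 21 ⇒ 20

21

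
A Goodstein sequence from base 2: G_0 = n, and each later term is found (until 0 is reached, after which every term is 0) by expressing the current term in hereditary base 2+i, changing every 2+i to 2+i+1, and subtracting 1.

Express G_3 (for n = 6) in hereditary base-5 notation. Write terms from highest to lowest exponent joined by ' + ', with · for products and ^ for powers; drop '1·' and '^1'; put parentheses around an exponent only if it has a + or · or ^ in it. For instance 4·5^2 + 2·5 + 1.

5^5

step 0: 6 = 2^2 + 2; sub 3 for 2: 3^3 + 3; = 30; G_1 = 30−1 = 29
step 1: 29 = 3^3 + 2; sub 4 for 3: 4^4 + 2; = 258; G_2 = 258−1 = 257
step 2: 257 = 4^4 + 1; sub 5 for 4: 5^5 + 1; = 3126; G_3 = 3126−1 = 3125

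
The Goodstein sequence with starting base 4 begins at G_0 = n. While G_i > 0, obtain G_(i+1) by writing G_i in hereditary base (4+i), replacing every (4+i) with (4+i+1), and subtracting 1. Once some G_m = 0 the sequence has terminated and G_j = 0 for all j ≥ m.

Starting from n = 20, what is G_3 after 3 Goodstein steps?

51

step 0: 20 = 4^2 + 4; sub 5 for 4: 5^2 + 5; = 30; G_1 = 30−1 = 29
step 1: 29 = 5^2 + 4; sub 6 for 5: 6^2 + 4; = 40; G_2 = 40−1 = 39
step 2: 39 = 6^2 + 3; sub 7 for 6: 7^2 + 3; = 52; G_3 = 52−1 = 51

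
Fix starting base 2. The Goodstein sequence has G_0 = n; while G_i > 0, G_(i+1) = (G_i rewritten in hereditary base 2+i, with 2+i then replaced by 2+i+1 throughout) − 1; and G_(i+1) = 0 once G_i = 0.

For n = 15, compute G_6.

150994943

step 0: 15 = 2^(2 + 1) + 2^2 + 2 + 1; sub 3 for 2: 3^(3 + 1) + 3^3 + 3 + 1; = 112; G_1 = 112−1 = 111
step 1: 111 = 3^(3 + 1) + 3^3 + 3; sub 4 for 3: 4^(4 + 1) + 4^4 + 4; = 1284; G_2 = 1284−1 = 1283
step 2: 1283 = 4^(4 + 1) + 4^4 + 3; sub 5 for 4: 5^(5 + 1) + 5^5 + 3; = 18753; G_3 = 18753−1 = 18752
step 3: 18752 = 5^(5 + 1) + 5^5 + 2; sub 6 for 5: 6^(6 + 1) + 6^6 + 2; = 326594; G_4 = 326594−1 = 326593
step 4: 326593 = 6^(6 + 1) + 6^6 + 1; sub 7 for 6: 7^(7 + 1) + 7^7 + 1; = 6588345; G_5 = 6588345−1 = 6588344
step 5: 6588344 = 7^(7 + 1) + 7^7; sub 8 for 7: 8^(8 + 1) + 8^8; = 150994944; G_6 = 150994944−1 = 150994943
step 6: 150994943 = 8^(8 + 1) + 7·8^7 + 7·8^6 + 7·8^5 + 7·8^4 + 7·8^3 + 7·8^2 + 7·8 + 7; sub 9 for 8: 9^(9 + 1) + 7·9^7 + 7·9^6 + 7·9^5 + 7·9^4 + 7·9^3 + 7·9^2 + 7·9 + 7; = 3524450281; G_7 = 3524450281−1 = 3524450280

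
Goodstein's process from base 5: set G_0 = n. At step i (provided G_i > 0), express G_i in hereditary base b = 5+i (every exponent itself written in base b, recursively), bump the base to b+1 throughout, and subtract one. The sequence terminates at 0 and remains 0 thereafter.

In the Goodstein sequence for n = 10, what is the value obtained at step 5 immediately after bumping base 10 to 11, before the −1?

12

10 —HB5→ 2·5 —bump→ 2·6 = 12 —(−1)→ 11
11 —HB6→ 6 + 5 —bump→ 7 + 5 = 12 —(−1)→ 11
11 —HB7→ 7 + 4 —bump→ 8 + 4 = 12 —(−1)→ 11
11 —HB8→ 8 + 3 —bump→ 9 + 3 = 12 —(−1)→ 11
11 —HB9→ 9 + 2 —bump→ 10 + 2 = 12 —(−1)→ 11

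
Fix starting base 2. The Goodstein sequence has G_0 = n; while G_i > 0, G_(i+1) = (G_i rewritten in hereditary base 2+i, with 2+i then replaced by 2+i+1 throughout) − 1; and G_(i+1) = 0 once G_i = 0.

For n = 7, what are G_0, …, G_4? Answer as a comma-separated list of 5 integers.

7, 30, 259, 3127, 46657

[0] 7 ≡ 2^2 + 2 + 1 (base 2). Lift 3: 31. −1: 30.
[1] 30 ≡ 3^3 + 3 (base 3). Lift 4: 260. −1: 259.
[2] 259 ≡ 4^4 + 3 (base 4). Lift 5: 3128. −1: 3127.
[3] 3127 ≡ 5^5 + 2 (base 5). Lift 6: 46658. −1: 46657.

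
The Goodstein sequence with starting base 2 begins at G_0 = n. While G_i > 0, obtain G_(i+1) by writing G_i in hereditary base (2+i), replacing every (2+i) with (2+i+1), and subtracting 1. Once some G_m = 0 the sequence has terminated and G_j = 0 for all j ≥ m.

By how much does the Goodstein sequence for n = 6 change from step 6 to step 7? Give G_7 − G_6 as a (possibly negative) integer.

144904

G_0=6  [base 2] 2^2 + 2  →[2↦3]→  3^3 + 3 = 30  −1 ⇒ G_1=29
G_1=29  [base 3] 3^3 + 2  →[3↦4]→  4^4 + 2 = 258  −1 ⇒ G_2=257
G_2=257  [base 4] 4^4 + 1  →[4↦5]→  5^5 + 1 = 3126  −1 ⇒ G_3=3125
G_3=3125  [base 5] 5^5  →[5↦6]→  6^6 = 46656  −1 ⇒ G_4=46655
G_4=46655  [base 6] 5·6^5 + 5·6^4 + 5·6^3 + 5·6^2 + 5·6 + 5  →[6↦7]→  5·7^5 + 5·7^4 + 5·7^3 + 5·7^2 + 5·7 + 5 = 98040  −1 ⇒ G_5=98039
G_5=98039  [base 7] 5·7^5 + 5·7^4 + 5·7^3 + 5·7^2 + 5·7 + 4  →[7↦8]→  5·8^5 + 5·8^4 + 5·8^3 + 5·8^2 + 5·8 + 4 = 187244  −1 ⇒ G_6=187243
G_6=187243  [base 8] 5·8^5 + 5·8^4 + 5·8^3 + 5·8^2 + 5·8 + 3  →[8↦9]→  5·9^5 + 5·9^4 + 5·9^3 + 5·9^2 + 5·9 + 3 = 332148  −1 ⇒ G_7=332147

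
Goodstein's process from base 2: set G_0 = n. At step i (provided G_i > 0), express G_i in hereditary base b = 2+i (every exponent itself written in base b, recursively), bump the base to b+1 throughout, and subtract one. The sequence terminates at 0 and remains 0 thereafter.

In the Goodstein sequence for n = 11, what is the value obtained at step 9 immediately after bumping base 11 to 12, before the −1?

G_0 = 11. HB_2(11) = 2^(2 + 1) + 2 + 1. Bump = 85. G_1 = 84.
G_1 = 84. HB_3(84) = 3^(3 + 1) + 3. Bump = 1028. G_2 = 1027.
G_2 = 1027. HB_4(1027) = 4^(4 + 1) + 3. Bump = 15628. G_3 = 15627.
G_3 = 15627. HB_5(15627) = 5^(5 + 1) + 2. Bump = 279938. G_4 = 279937.
G_4 = 279937. HB_6(279937) = 6^(6 + 1) + 1. Bump = 5764802. G_5 = 5764801.
G_5 = 5764801. HB_7(5764801) = 7^(7 + 1). Bump = 134217728. G_6 = 134217727.
G_6 = 134217727. HB_8(134217727) = 7·8^8 + 7·8^7 + 7·8^6 + 7·8^5 + 7·8^4 + 7·8^3 + 7·8^2 + 7·8 + 7. Bump = 2749609303. G_7 = 2749609302.
G_7 = 2749609302. HB_9(2749609302) = 7·9^9 + 7·9^7 + 7·9^6 + 7·9^5 + 7·9^4 + 7·9^3 + 7·9^2 + 7·9 + 6. Bump = 70077777776. G_8 = 70077777775.
G_8 = 70077777775. HB_10(70077777775) = 7·10^10 + 7·10^7 + 7·10^6 + 7·10^5 + 7·10^4 + 7·10^3 + 7·10^2 + 7·10 + 5. Bump = 1997331745491. G_9 = 1997331745490.

62412976762504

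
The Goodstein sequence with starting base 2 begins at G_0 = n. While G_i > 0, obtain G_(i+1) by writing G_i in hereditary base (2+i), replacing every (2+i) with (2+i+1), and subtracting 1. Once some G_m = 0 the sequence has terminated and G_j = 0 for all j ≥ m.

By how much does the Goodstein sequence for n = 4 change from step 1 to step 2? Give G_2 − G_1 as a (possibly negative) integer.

15

step 0: 4 = 2^2; sub 3 for 2: 3^3; = 27; G_1 = 27−1 = 26
step 1: 26 = 2·3^2 + 2·3 + 2; sub 4 for 3: 2·4^2 + 2·4 + 2; = 42; G_2 = 42−1 = 41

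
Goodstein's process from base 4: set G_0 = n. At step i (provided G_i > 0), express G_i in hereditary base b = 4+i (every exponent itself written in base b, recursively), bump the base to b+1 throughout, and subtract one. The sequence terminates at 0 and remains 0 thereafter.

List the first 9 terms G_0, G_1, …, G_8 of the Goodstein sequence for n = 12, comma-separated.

base 4: 12 = 3·4; at 5: 3·5 = 15; next = 14
base 5: 14 = 2·5 + 4; at 6: 2·6 + 4 = 16; next = 15
base 6: 15 = 2·6 + 3; at 7: 2·7 + 3 = 17; next = 16
base 7: 16 = 2·7 + 2; at 8: 2·8 + 2 = 18; next = 17
base 8: 17 = 2·8 + 1; at 9: 2·9 + 1 = 19; next = 18
base 9: 18 = 2·9; at 10: 2·10 = 20; next = 19
base 10: 19 = 10 + 9; at 11: 11 + 9 = 20; next = 19
base 11: 19 = 11 + 8; at 12: 12 + 8 = 20; next = 19

12, 14, 15, 16, 17, 18, 19, 19, 19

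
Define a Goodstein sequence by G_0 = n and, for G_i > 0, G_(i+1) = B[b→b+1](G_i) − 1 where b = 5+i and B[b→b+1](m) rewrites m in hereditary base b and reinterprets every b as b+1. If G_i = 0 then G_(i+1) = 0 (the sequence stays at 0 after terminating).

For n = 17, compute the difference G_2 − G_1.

i=0: 17 = 3·5 + 2 (b=5); 5→6: 3·6 + 2 = 20; 20−1 = 19
i=1: 19 = 3·6 + 1 (b=6); 6→7: 3·7 + 1 = 22; 22−1 = 21

2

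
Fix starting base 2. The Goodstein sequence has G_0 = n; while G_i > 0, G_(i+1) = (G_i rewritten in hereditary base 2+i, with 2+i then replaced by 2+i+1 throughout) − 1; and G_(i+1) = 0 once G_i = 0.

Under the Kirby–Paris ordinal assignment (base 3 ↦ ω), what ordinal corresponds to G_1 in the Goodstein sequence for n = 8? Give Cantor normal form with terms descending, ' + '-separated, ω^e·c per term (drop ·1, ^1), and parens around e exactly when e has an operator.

ω^ω·2 + ω^2·2 + ω·2 + 2

G_0 = 8. HB_2(8) = 2^(2 + 1). Bump = 81. G_1 = 80.
G_1 = 80. HB_3(80) = 2·3^3 + 2·3^2 + 2·3 + 2. Bump = 554. G_2 = 553.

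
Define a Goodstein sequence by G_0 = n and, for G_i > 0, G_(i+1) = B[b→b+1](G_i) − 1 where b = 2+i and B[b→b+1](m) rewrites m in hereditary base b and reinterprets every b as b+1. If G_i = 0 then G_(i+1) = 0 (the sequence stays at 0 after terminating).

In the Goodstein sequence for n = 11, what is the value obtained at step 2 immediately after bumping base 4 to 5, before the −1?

G_0=11  [base 2] 2^(2 + 1) + 2 + 1  →[2↦3]→  3^(3 + 1) + 3 + 1 = 85  −1 ⇒ G_1=84
G_1=84  [base 3] 3^(3 + 1) + 3  →[3↦4]→  4^(4 + 1) + 4 = 1028  −1 ⇒ G_2=1027
G_2=1027  [base 4] 4^(4 + 1) + 3  →[4↦5]→  5^(5 + 1) + 3 = 15628  −1 ⇒ G_3=15627

15628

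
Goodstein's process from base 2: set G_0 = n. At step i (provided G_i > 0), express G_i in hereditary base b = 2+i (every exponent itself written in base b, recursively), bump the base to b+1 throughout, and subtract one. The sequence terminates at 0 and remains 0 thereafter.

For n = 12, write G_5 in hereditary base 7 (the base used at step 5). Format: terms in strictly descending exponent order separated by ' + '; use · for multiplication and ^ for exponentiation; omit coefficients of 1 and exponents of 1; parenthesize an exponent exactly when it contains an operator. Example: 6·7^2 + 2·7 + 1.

7^(7 + 1) + 2·7^2 + 7 + 4

step 0: 12 = 2^(2 + 1) + 2^2; sub 3 for 2: 3^(3 + 1) + 3^3; = 108; G_1 = 108−1 = 107
step 1: 107 = 3^(3 + 1) + 2·3^2 + 2·3 + 2; sub 4 for 3: 4^(4 + 1) + 2·4^2 + 2·4 + 2; = 1066; G_2 = 1066−1 = 1065
step 2: 1065 = 4^(4 + 1) + 2·4^2 + 2·4 + 1; sub 5 for 4: 5^(5 + 1) + 2·5^2 + 2·5 + 1; = 15686; G_3 = 15686−1 = 15685
step 3: 15685 = 5^(5 + 1) + 2·5^2 + 2·5; sub 6 for 5: 6^(6 + 1) + 2·6^2 + 2·6; = 280020; G_4 = 280020−1 = 280019
step 4: 280019 = 6^(6 + 1) + 2·6^2 + 6 + 5; sub 7 for 6: 7^(7 + 1) + 2·7^2 + 7 + 5; = 5764911; G_5 = 5764911−1 = 5764910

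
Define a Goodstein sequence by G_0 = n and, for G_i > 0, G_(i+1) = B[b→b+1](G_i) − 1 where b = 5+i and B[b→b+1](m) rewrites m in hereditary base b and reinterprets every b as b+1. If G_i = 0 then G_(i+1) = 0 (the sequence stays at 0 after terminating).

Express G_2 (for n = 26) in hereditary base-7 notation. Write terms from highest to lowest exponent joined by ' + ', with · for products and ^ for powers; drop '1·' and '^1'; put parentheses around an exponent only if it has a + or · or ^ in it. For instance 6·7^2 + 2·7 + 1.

6·7 + 6

G_0 = 26. HB_5(26) = 5^2 + 1. Bump = 37. G_1 = 36.
G_1 = 36. HB_6(36) = 6^2. Bump = 49. G_2 = 48.
G_2 = 48. HB_7(48) = 6·7 + 6. Bump = 54. G_3 = 53.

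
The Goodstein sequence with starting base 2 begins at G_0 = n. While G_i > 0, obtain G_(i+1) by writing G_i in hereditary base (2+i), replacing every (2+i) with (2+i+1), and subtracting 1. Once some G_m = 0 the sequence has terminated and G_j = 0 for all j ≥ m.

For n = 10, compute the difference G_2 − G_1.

942

(0) 10|_2 = 2^(2 + 1) + 2 ↦ 3^(3 + 1) + 3|_3 = 84 ⇒ 83
(1) 83|_3 = 3^(3 + 1) + 2 ↦ 4^(4 + 1) + 2|_4 = 1026 ⇒ 1025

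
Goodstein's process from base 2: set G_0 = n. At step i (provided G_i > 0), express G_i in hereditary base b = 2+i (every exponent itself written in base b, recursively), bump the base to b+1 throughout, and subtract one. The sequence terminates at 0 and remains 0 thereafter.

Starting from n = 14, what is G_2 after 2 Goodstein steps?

G_0=14  [base 2] 2^(2 + 1) + 2^2 + 2  →[2↦3]→  3^(3 + 1) + 3^3 + 3 = 111  −1 ⇒ G_1=110
G_1=110  [base 3] 3^(3 + 1) + 3^3 + 2  →[3↦4]→  4^(4 + 1) + 4^4 + 2 = 1282  −1 ⇒ G_2=1281
G_2=1281  [base 4] 4^(4 + 1) + 4^4 + 1  →[4↦5]→  5^(5 + 1) + 5^5 + 1 = 18751  −1 ⇒ G_3=18750

1281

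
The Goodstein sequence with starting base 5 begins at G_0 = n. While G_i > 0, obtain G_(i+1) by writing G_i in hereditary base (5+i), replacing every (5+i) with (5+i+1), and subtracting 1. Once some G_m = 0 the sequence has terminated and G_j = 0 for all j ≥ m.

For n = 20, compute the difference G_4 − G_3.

2

[0] 20 ≡ 4·5 (base 5). Lift 6: 24. −1: 23.
[1] 23 ≡ 3·6 + 5 (base 6). Lift 7: 26. −1: 25.
[2] 25 ≡ 3·7 + 4 (base 7). Lift 8: 28. −1: 27.
[3] 27 ≡ 3·8 + 3 (base 8). Lift 9: 30. −1: 29.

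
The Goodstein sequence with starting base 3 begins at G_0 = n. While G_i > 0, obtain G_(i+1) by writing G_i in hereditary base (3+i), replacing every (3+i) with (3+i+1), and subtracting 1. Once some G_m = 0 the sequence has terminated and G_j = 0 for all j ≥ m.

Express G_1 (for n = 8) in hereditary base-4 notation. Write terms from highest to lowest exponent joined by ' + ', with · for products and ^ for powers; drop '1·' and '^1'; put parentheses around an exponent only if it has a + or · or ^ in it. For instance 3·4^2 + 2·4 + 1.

G_0=8  [base 3] 2·3 + 2  →[3↦4]→  2·4 + 2 = 10  −1 ⇒ G_1=9
G_1=9  [base 4] 2·4 + 1  →[4↦5]→  2·5 + 1 = 11  −1 ⇒ G_2=10

2·4 + 1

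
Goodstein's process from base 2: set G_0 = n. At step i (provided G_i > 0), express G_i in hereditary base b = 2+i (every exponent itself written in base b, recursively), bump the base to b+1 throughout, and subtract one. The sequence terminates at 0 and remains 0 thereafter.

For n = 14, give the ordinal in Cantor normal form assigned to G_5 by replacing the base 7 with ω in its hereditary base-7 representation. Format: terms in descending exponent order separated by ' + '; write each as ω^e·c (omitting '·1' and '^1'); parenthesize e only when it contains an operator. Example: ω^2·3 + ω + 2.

base 2: 14 = 2^(2 + 1) + 2^2 + 2; at 3: 3^(3 + 1) + 3^3 + 3 = 111; next = 110
base 3: 110 = 3^(3 + 1) + 3^3 + 2; at 4: 4^(4 + 1) + 4^4 + 2 = 1282; next = 1281
base 4: 1281 = 4^(4 + 1) + 4^4 + 1; at 5: 5^(5 + 1) + 5^5 + 1 = 18751; next = 18750
base 5: 18750 = 5^(5 + 1) + 5^5; at 6: 6^(6 + 1) + 6^6 = 326592; next = 326591
base 6: 326591 = 6^(6 + 1) + 5·6^5 + 5·6^4 + 5·6^3 + 5·6^2 + 5·6 + 5; at 7: 7^(7 + 1) + 5·7^5 + 5·7^4 + 5·7^3 + 5·7^2 + 5·7 + 5 = 5862841; next = 5862840
base 7: 5862840 = 7^(7 + 1) + 5·7^5 + 5·7^4 + 5·7^3 + 5·7^2 + 5·7 + 4; at 8: 8^(8 + 1) + 5·8^5 + 5·8^4 + 5·8^3 + 5·8^2 + 5·8 + 4 = 134404972; next = 134404971

ω^(ω + 1) + ω^5·5 + ω^4·5 + ω^3·5 + ω^2·5 + ω·5 + 4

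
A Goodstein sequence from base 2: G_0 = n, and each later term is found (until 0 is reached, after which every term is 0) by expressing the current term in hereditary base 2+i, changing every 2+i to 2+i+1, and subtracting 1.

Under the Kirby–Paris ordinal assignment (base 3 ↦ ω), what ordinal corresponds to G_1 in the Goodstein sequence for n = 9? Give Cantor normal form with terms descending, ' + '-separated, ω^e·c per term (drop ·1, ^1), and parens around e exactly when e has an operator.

[0] 9 ≡ 2^(2 + 1) + 1 (base 2). Lift 3: 82. −1: 81.
[1] 81 ≡ 3^(3 + 1) (base 3). Lift 4: 1024. −1: 1023.

ω^(ω + 1)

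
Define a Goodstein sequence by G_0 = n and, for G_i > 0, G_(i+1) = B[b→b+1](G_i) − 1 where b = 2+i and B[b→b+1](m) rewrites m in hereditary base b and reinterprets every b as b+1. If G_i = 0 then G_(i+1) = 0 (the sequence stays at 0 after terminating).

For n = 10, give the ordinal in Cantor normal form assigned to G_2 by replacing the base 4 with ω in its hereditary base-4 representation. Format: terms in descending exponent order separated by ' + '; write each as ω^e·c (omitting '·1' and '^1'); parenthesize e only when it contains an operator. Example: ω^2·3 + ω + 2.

(0) 10|_2 = 2^(2 + 1) + 2 ↦ 3^(3 + 1) + 3|_3 = 84 ⇒ 83
(1) 83|_3 = 3^(3 + 1) + 2 ↦ 4^(4 + 1) + 2|_4 = 1026 ⇒ 1025

ω^(ω + 1) + 1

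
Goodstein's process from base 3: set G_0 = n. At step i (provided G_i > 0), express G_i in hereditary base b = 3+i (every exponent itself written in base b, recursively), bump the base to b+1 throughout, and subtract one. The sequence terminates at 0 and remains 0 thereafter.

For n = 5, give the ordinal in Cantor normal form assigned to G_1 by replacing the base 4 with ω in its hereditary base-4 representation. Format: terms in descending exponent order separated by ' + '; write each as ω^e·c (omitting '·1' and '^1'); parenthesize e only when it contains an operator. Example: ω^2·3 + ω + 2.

ω + 1

5 —HB3→ 3 + 2 —bump→ 4 + 2 = 6 —(−1)→ 5
5 —HB4→ 4 + 1 —bump→ 5 + 1 = 6 —(−1)→ 5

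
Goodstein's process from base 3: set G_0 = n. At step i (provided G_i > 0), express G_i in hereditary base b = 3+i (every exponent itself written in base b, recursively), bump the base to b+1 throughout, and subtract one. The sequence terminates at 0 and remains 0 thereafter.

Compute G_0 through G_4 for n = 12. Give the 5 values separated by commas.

12, 19, 27, 37, 49

base 3: 12 = 3^2 + 3; at 4: 4^2 + 4 = 20; next = 19
base 4: 19 = 4^2 + 3; at 5: 5^2 + 3 = 28; next = 27
base 5: 27 = 5^2 + 2; at 6: 6^2 + 2 = 38; next = 37
base 6: 37 = 6^2 + 1; at 7: 7^2 + 1 = 50; next = 49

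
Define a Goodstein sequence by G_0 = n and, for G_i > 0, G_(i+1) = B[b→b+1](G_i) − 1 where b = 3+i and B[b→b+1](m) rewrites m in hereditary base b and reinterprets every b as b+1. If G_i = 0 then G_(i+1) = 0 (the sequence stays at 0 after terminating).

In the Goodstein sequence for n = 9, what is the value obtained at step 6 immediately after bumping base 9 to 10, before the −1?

26

(0) 9|_3 = 3^2 ↦ 4^2|_4 = 16 ⇒ 15
(1) 15|_4 = 3·4 + 3 ↦ 3·5 + 3|_5 = 18 ⇒ 17
(2) 17|_5 = 3·5 + 2 ↦ 3·6 + 2|_6 = 20 ⇒ 19
(3) 19|_6 = 3·6 + 1 ↦ 3·7 + 1|_7 = 22 ⇒ 21
(4) 21|_7 = 3·7 ↦ 3·8|_8 = 24 ⇒ 23
(5) 23|_8 = 2·8 + 7 ↦ 2·9 + 7|_9 = 25 ⇒ 24
(6) 24|_9 = 2·9 + 6 ↦ 2·10 + 6|_10 = 26 ⇒ 25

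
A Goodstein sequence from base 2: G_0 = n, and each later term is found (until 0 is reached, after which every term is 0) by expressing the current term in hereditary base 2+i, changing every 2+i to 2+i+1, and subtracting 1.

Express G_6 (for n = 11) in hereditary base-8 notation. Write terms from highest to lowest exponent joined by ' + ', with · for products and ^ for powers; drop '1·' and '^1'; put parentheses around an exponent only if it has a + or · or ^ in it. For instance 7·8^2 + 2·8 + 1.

(0) 11|_2 = 2^(2 + 1) + 2 + 1 ↦ 3^(3 + 1) + 3 + 1|_3 = 85 ⇒ 84
(1) 84|_3 = 3^(3 + 1) + 3 ↦ 4^(4 + 1) + 4|_4 = 1028 ⇒ 1027
(2) 1027|_4 = 4^(4 + 1) + 3 ↦ 5^(5 + 1) + 3|_5 = 15628 ⇒ 15627
(3) 15627|_5 = 5^(5 + 1) + 2 ↦ 6^(6 + 1) + 2|_6 = 279938 ⇒ 279937
(4) 279937|_6 = 6^(6 + 1) + 1 ↦ 7^(7 + 1) + 1|_7 = 5764802 ⇒ 5764801
(5) 5764801|_7 = 7^(7 + 1) ↦ 8^(8 + 1)|_8 = 134217728 ⇒ 134217727

7·8^8 + 7·8^7 + 7·8^6 + 7·8^5 + 7·8^4 + 7·8^3 + 7·8^2 + 7·8 + 7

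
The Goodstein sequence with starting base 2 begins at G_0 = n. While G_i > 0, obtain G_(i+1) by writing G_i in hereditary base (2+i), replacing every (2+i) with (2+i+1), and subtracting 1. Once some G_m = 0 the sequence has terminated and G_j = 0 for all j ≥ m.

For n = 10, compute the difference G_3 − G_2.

base 2: 10 = 2^(2 + 1) + 2; at 3: 3^(3 + 1) + 3 = 84; next = 83
base 3: 83 = 3^(3 + 1) + 2; at 4: 4^(4 + 1) + 2 = 1026; next = 1025
base 4: 1025 = 4^(4 + 1) + 1; at 5: 5^(5 + 1) + 1 = 15626; next = 15625

14600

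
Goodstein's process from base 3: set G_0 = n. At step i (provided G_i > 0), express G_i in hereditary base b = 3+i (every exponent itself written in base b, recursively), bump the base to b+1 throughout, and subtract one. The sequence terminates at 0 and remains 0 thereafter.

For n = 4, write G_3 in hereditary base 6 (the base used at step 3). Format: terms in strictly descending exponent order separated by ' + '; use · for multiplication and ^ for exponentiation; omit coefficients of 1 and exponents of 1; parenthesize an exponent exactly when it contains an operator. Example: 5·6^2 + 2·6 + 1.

3

base 3: 4 = 3 + 1; at 4: 4 + 1 = 5; next = 4
base 4: 4 = 4; at 5: 5 = 5; next = 4
base 5: 4 = 4; at 6: 4 = 4; next = 3
base 6: 3 = 3; at 7: 3 = 3; next = 2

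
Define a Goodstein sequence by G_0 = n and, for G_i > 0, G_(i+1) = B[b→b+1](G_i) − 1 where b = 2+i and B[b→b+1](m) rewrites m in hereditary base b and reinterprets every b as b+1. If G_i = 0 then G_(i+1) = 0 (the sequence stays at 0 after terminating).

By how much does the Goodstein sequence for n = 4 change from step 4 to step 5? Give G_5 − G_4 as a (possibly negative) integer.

26

4 —HB2→ 2^2 —bump→ 3^3 = 27 —(−1)→ 26
26 —HB3→ 2·3^2 + 2·3 + 2 —bump→ 2·4^2 + 2·4 + 2 = 42 —(−1)→ 41
41 —HB4→ 2·4^2 + 2·4 + 1 —bump→ 2·5^2 + 2·5 + 1 = 61 —(−1)→ 60
60 —HB5→ 2·5^2 + 2·5 —bump→ 2·6^2 + 2·6 = 84 —(−1)→ 83
83 —HB6→ 2·6^2 + 6 + 5 —bump→ 2·7^2 + 7 + 5 = 110 —(−1)→ 109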